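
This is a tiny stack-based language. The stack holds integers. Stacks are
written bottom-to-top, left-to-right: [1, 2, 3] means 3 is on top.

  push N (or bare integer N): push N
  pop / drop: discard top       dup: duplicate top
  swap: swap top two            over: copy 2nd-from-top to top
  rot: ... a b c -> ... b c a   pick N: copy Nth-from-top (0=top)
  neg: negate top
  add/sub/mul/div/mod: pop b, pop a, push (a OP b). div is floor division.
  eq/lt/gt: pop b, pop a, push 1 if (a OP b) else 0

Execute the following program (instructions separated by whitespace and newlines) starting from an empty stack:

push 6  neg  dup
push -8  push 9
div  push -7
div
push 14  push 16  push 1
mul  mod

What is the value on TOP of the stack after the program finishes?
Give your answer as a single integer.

After 'push 6': [6]
After 'neg': [-6]
After 'dup': [-6, -6]
After 'push -8': [-6, -6, -8]
After 'push 9': [-6, -6, -8, 9]
After 'div': [-6, -6, -1]
After 'push -7': [-6, -6, -1, -7]
After 'div': [-6, -6, 0]
After 'push 14': [-6, -6, 0, 14]
After 'push 16': [-6, -6, 0, 14, 16]
After 'push 1': [-6, -6, 0, 14, 16, 1]
After 'mul': [-6, -6, 0, 14, 16]
After 'mod': [-6, -6, 0, 14]

Answer: 14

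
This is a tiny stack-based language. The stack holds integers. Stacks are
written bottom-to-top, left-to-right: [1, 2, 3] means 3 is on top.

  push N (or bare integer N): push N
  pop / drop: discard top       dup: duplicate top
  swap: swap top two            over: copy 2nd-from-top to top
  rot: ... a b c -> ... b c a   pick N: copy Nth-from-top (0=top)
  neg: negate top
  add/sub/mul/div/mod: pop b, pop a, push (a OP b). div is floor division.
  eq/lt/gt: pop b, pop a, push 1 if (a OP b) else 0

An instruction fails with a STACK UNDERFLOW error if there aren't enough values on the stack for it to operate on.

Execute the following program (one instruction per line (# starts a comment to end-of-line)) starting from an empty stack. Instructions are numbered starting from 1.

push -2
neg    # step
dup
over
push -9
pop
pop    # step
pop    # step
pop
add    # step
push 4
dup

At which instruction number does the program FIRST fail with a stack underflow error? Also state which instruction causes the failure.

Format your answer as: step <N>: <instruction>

Step 1 ('push -2'): stack = [-2], depth = 1
Step 2 ('neg'): stack = [2], depth = 1
Step 3 ('dup'): stack = [2, 2], depth = 2
Step 4 ('over'): stack = [2, 2, 2], depth = 3
Step 5 ('push -9'): stack = [2, 2, 2, -9], depth = 4
Step 6 ('pop'): stack = [2, 2, 2], depth = 3
Step 7 ('pop'): stack = [2, 2], depth = 2
Step 8 ('pop'): stack = [2], depth = 1
Step 9 ('pop'): stack = [], depth = 0
Step 10 ('add'): needs 2 value(s) but depth is 0 — STACK UNDERFLOW

Answer: step 10: add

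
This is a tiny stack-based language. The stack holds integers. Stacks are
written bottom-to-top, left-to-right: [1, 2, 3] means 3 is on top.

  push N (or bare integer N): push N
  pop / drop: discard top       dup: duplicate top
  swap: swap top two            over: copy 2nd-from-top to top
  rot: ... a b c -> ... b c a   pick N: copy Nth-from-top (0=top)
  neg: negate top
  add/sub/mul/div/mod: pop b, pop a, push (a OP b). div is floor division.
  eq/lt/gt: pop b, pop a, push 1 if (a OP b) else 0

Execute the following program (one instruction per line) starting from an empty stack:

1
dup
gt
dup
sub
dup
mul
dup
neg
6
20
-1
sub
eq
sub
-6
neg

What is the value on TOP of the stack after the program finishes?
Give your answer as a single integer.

Answer: 6

Derivation:
After 'push 1': [1]
After 'dup': [1, 1]
After 'gt': [0]
After 'dup': [0, 0]
After 'sub': [0]
After 'dup': [0, 0]
After 'mul': [0]
After 'dup': [0, 0]
After 'neg': [0, 0]
After 'push 6': [0, 0, 6]
After 'push 20': [0, 0, 6, 20]
After 'push -1': [0, 0, 6, 20, -1]
After 'sub': [0, 0, 6, 21]
After 'eq': [0, 0, 0]
After 'sub': [0, 0]
After 'push -6': [0, 0, -6]
After 'neg': [0, 0, 6]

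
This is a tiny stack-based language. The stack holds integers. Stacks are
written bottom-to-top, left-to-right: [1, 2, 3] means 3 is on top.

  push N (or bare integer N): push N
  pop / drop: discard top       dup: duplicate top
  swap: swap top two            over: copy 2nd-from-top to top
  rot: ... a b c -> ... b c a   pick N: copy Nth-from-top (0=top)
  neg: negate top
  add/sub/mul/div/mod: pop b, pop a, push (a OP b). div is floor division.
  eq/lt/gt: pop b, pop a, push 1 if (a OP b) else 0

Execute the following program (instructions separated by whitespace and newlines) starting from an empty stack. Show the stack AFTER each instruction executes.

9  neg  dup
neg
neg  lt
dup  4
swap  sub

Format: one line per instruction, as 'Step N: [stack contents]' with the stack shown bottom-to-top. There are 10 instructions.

Step 1: [9]
Step 2: [-9]
Step 3: [-9, -9]
Step 4: [-9, 9]
Step 5: [-9, -9]
Step 6: [0]
Step 7: [0, 0]
Step 8: [0, 0, 4]
Step 9: [0, 4, 0]
Step 10: [0, 4]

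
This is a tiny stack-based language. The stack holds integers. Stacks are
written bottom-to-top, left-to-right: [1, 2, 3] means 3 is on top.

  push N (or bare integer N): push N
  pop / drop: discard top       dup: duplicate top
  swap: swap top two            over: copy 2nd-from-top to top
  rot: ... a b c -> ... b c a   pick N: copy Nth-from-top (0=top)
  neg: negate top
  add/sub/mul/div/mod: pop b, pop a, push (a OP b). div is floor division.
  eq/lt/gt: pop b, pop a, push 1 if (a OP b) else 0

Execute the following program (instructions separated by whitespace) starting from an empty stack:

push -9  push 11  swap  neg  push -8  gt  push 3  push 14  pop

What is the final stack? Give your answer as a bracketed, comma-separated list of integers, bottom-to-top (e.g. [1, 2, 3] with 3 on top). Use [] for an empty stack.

Answer: [11, 1, 3]

Derivation:
After 'push -9': [-9]
After 'push 11': [-9, 11]
After 'swap': [11, -9]
After 'neg': [11, 9]
After 'push -8': [11, 9, -8]
After 'gt': [11, 1]
After 'push 3': [11, 1, 3]
After 'push 14': [11, 1, 3, 14]
After 'pop': [11, 1, 3]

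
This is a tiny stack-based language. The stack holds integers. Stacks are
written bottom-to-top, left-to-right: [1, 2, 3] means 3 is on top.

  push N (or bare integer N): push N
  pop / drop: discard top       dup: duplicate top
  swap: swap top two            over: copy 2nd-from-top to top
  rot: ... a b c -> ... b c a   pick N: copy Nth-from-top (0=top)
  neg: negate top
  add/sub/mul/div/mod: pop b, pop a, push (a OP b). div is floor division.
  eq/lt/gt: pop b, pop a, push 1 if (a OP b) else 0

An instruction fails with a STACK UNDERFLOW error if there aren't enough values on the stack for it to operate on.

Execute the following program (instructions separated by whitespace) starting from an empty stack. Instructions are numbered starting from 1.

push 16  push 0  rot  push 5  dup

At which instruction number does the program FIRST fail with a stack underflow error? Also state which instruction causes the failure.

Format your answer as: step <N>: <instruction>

Step 1 ('push 16'): stack = [16], depth = 1
Step 2 ('push 0'): stack = [16, 0], depth = 2
Step 3 ('rot'): needs 3 value(s) but depth is 2 — STACK UNDERFLOW

Answer: step 3: rot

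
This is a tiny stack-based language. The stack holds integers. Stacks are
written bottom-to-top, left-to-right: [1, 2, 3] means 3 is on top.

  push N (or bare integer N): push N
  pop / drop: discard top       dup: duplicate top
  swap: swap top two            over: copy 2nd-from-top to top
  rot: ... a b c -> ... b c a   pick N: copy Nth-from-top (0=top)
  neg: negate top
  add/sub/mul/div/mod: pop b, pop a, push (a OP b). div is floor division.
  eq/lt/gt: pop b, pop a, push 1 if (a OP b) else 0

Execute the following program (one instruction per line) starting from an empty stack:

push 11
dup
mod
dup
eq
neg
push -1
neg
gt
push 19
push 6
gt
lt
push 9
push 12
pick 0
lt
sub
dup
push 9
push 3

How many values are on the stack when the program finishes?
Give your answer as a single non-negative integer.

Answer: 5

Derivation:
After 'push 11': stack = [11] (depth 1)
After 'dup': stack = [11, 11] (depth 2)
After 'mod': stack = [0] (depth 1)
After 'dup': stack = [0, 0] (depth 2)
After 'eq': stack = [1] (depth 1)
After 'neg': stack = [-1] (depth 1)
After 'push -1': stack = [-1, -1] (depth 2)
After 'neg': stack = [-1, 1] (depth 2)
After 'gt': stack = [0] (depth 1)
After 'push 19': stack = [0, 19] (depth 2)
  ...
After 'gt': stack = [0, 1] (depth 2)
After 'lt': stack = [1] (depth 1)
After 'push 9': stack = [1, 9] (depth 2)
After 'push 12': stack = [1, 9, 12] (depth 3)
After 'pick 0': stack = [1, 9, 12, 12] (depth 4)
After 'lt': stack = [1, 9, 0] (depth 3)
After 'sub': stack = [1, 9] (depth 2)
After 'dup': stack = [1, 9, 9] (depth 3)
After 'push 9': stack = [1, 9, 9, 9] (depth 4)
After 'push 3': stack = [1, 9, 9, 9, 3] (depth 5)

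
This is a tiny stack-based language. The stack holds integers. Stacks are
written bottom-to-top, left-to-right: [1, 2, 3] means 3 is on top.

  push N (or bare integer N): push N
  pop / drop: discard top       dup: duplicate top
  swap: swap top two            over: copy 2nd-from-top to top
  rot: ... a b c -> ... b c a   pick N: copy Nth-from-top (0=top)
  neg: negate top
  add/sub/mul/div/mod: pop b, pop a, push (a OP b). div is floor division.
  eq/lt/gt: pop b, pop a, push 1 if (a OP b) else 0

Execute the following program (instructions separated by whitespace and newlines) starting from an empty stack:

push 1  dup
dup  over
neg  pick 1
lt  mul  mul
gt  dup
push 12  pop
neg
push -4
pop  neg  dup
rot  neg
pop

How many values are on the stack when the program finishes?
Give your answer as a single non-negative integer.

After 'push 1': stack = [1] (depth 1)
After 'dup': stack = [1, 1] (depth 2)
After 'dup': stack = [1, 1, 1] (depth 3)
After 'over': stack = [1, 1, 1, 1] (depth 4)
After 'neg': stack = [1, 1, 1, -1] (depth 4)
After 'pick 1': stack = [1, 1, 1, -1, 1] (depth 5)
After 'lt': stack = [1, 1, 1, 1] (depth 4)
After 'mul': stack = [1, 1, 1] (depth 3)
After 'mul': stack = [1, 1] (depth 2)
After 'gt': stack = [0] (depth 1)
  ...
After 'push 12': stack = [0, 0, 12] (depth 3)
After 'pop': stack = [0, 0] (depth 2)
After 'neg': stack = [0, 0] (depth 2)
After 'push -4': stack = [0, 0, -4] (depth 3)
After 'pop': stack = [0, 0] (depth 2)
After 'neg': stack = [0, 0] (depth 2)
After 'dup': stack = [0, 0, 0] (depth 3)
After 'rot': stack = [0, 0, 0] (depth 3)
After 'neg': stack = [0, 0, 0] (depth 3)
After 'pop': stack = [0, 0] (depth 2)

Answer: 2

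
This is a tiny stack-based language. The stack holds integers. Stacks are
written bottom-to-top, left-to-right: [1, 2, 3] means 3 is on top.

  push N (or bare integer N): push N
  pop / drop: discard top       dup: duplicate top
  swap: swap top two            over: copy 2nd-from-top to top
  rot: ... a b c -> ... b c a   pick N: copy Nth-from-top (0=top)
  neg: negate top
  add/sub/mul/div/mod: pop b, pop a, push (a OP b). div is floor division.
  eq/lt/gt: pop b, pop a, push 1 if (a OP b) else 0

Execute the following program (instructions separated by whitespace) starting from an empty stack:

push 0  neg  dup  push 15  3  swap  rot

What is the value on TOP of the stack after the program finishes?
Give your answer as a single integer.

After 'push 0': [0]
After 'neg': [0]
After 'dup': [0, 0]
After 'push 15': [0, 0, 15]
After 'push 3': [0, 0, 15, 3]
After 'swap': [0, 0, 3, 15]
After 'rot': [0, 3, 15, 0]

Answer: 0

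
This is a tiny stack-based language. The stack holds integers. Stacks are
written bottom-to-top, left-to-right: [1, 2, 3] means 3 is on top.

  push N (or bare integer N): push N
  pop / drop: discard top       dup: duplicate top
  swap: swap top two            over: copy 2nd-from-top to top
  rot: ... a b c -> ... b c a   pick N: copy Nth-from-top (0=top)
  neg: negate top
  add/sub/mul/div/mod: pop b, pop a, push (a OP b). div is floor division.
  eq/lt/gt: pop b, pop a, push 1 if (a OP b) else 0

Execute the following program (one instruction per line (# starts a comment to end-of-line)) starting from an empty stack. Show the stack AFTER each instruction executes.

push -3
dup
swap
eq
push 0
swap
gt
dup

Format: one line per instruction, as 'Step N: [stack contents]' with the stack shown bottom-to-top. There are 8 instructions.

Step 1: [-3]
Step 2: [-3, -3]
Step 3: [-3, -3]
Step 4: [1]
Step 5: [1, 0]
Step 6: [0, 1]
Step 7: [0]
Step 8: [0, 0]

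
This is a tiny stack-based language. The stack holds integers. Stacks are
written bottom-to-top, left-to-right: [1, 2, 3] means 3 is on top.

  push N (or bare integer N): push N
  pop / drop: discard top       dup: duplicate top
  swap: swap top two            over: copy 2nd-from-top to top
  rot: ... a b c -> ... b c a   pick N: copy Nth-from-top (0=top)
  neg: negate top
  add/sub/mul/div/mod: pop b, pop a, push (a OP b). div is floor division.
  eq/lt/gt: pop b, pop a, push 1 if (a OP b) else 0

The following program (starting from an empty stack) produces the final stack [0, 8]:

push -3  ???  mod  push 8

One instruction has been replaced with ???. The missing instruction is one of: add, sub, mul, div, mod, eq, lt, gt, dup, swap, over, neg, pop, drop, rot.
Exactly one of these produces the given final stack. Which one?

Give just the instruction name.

Stack before ???: [-3]
Stack after ???:  [-3, -3]
The instruction that transforms [-3] -> [-3, -3] is: dup

Answer: dup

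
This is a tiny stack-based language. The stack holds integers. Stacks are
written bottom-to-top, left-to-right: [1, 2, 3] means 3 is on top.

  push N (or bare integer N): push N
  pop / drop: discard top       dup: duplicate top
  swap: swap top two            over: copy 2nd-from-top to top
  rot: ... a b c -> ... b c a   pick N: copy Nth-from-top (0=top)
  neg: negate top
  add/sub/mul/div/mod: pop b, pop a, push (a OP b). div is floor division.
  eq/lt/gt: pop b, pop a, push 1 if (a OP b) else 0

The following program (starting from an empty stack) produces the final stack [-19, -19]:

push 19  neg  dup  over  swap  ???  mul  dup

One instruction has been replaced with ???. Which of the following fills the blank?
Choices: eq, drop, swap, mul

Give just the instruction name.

Stack before ???: [-19, -19, -19]
Stack after ???:  [-19, 1]
Checking each choice:
  eq: MATCH
  drop: produces [361, 361]
  swap: produces [-19, 361, 361]
  mul: produces [-6859, -6859]


Answer: eq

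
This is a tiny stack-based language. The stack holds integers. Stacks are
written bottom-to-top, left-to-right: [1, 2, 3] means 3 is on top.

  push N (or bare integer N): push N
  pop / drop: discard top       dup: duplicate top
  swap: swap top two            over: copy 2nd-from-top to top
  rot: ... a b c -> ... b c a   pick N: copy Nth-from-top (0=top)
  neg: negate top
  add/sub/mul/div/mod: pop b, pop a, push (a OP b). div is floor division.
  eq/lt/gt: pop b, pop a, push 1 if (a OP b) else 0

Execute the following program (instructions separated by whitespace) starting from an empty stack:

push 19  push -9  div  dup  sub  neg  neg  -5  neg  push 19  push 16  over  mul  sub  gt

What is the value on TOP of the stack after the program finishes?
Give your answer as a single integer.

Answer: 1

Derivation:
After 'push 19': [19]
After 'push -9': [19, -9]
After 'div': [-3]
After 'dup': [-3, -3]
After 'sub': [0]
After 'neg': [0]
After 'neg': [0]
After 'push -5': [0, -5]
After 'neg': [0, 5]
After 'push 19': [0, 5, 19]
After 'push 16': [0, 5, 19, 16]
After 'over': [0, 5, 19, 16, 19]
After 'mul': [0, 5, 19, 304]
After 'sub': [0, 5, -285]
After 'gt': [0, 1]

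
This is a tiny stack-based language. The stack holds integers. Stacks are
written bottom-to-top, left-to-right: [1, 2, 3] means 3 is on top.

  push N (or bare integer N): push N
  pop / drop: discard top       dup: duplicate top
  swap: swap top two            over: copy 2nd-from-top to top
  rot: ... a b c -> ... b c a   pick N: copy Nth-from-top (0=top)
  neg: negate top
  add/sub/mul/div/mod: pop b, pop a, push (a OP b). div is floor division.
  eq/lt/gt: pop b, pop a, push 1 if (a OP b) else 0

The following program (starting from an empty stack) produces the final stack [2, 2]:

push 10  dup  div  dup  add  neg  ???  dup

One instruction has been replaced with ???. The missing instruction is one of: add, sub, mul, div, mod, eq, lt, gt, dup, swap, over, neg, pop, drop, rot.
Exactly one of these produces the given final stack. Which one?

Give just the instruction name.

Stack before ???: [-2]
Stack after ???:  [2]
The instruction that transforms [-2] -> [2] is: neg

Answer: neg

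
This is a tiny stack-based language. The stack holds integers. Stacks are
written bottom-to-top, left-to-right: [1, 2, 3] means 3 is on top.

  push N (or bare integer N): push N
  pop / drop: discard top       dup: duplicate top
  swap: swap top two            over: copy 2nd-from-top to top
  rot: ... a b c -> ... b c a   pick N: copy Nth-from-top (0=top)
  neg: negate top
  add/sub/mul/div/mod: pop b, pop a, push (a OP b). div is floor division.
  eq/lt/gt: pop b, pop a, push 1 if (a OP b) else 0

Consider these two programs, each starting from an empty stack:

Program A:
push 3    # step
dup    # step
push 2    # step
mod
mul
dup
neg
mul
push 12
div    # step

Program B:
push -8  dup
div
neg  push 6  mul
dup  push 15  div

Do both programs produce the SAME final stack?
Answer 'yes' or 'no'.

Answer: no

Derivation:
Program A trace:
  After 'push 3': [3]
  After 'dup': [3, 3]
  After 'push 2': [3, 3, 2]
  After 'mod': [3, 1]
  After 'mul': [3]
  After 'dup': [3, 3]
  After 'neg': [3, -3]
  After 'mul': [-9]
  After 'push 12': [-9, 12]
  After 'div': [-1]
Program A final stack: [-1]

Program B trace:
  After 'push -8': [-8]
  After 'dup': [-8, -8]
  After 'div': [1]
  After 'neg': [-1]
  After 'push 6': [-1, 6]
  After 'mul': [-6]
  After 'dup': [-6, -6]
  After 'push 15': [-6, -6, 15]
  After 'div': [-6, -1]
Program B final stack: [-6, -1]
Same: no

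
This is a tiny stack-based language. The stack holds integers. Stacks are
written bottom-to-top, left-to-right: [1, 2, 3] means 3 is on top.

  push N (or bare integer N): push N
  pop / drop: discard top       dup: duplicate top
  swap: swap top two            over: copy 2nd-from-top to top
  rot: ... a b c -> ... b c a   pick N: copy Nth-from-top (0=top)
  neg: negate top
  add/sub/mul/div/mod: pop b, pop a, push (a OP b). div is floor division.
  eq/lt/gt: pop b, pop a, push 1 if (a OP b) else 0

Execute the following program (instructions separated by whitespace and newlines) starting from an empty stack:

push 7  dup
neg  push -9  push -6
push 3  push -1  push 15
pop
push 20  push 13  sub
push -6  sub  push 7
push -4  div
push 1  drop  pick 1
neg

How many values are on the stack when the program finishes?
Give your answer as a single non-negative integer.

After 'push 7': stack = [7] (depth 1)
After 'dup': stack = [7, 7] (depth 2)
After 'neg': stack = [7, -7] (depth 2)
After 'push -9': stack = [7, -7, -9] (depth 3)
After 'push -6': stack = [7, -7, -9, -6] (depth 4)
After 'push 3': stack = [7, -7, -9, -6, 3] (depth 5)
After 'push -1': stack = [7, -7, -9, -6, 3, -1] (depth 6)
After 'push 15': stack = [7, -7, -9, -6, 3, -1, 15] (depth 7)
After 'pop': stack = [7, -7, -9, -6, 3, -1] (depth 6)
After 'push 20': stack = [7, -7, -9, -6, 3, -1, 20] (depth 7)
  ...
After 'sub': stack = [7, -7, -9, -6, 3, -1, 7] (depth 7)
After 'push -6': stack = [7, -7, -9, -6, 3, -1, 7, -6] (depth 8)
After 'sub': stack = [7, -7, -9, -6, 3, -1, 13] (depth 7)
After 'push 7': stack = [7, -7, -9, -6, 3, -1, 13, 7] (depth 8)
After 'push -4': stack = [7, -7, -9, -6, 3, -1, 13, 7, -4] (depth 9)
After 'div': stack = [7, -7, -9, -6, 3, -1, 13, -2] (depth 8)
After 'push 1': stack = [7, -7, -9, -6, 3, -1, 13, -2, 1] (depth 9)
After 'drop': stack = [7, -7, -9, -6, 3, -1, 13, -2] (depth 8)
After 'pick 1': stack = [7, -7, -9, -6, 3, -1, 13, -2, 13] (depth 9)
After 'neg': stack = [7, -7, -9, -6, 3, -1, 13, -2, -13] (depth 9)

Answer: 9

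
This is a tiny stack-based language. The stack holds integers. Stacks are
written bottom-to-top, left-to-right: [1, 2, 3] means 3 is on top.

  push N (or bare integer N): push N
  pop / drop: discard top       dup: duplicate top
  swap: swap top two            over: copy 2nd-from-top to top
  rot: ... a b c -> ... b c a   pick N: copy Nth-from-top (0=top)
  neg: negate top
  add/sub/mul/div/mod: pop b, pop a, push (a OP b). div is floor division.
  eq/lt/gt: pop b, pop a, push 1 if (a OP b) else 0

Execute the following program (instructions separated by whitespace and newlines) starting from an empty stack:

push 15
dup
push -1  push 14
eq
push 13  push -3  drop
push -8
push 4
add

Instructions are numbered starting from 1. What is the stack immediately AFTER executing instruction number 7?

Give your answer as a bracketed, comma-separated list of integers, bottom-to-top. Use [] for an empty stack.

Answer: [15, 15, 0, 13, -3]

Derivation:
Step 1 ('push 15'): [15]
Step 2 ('dup'): [15, 15]
Step 3 ('push -1'): [15, 15, -1]
Step 4 ('push 14'): [15, 15, -1, 14]
Step 5 ('eq'): [15, 15, 0]
Step 6 ('push 13'): [15, 15, 0, 13]
Step 7 ('push -3'): [15, 15, 0, 13, -3]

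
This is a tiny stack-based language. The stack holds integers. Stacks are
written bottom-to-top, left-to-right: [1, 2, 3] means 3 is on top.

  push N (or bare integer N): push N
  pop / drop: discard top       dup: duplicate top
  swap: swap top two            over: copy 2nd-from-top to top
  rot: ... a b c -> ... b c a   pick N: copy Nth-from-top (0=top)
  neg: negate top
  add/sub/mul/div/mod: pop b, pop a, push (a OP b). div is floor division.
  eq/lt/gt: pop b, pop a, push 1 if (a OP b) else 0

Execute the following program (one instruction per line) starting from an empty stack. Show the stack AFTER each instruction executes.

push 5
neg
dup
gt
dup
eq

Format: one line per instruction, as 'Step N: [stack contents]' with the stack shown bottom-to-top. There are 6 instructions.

Step 1: [5]
Step 2: [-5]
Step 3: [-5, -5]
Step 4: [0]
Step 5: [0, 0]
Step 6: [1]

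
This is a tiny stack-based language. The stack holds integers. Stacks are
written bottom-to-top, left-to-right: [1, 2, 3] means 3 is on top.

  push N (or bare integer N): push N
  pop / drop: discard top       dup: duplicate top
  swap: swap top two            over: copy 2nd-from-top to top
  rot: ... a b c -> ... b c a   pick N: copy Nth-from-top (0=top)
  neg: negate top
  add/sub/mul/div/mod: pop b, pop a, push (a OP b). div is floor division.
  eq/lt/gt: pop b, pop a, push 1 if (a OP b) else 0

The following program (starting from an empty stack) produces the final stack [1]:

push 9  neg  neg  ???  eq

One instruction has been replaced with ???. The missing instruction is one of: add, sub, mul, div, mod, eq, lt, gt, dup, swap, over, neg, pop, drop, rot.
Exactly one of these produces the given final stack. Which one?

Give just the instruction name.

Stack before ???: [9]
Stack after ???:  [9, 9]
The instruction that transforms [9] -> [9, 9] is: dup

Answer: dup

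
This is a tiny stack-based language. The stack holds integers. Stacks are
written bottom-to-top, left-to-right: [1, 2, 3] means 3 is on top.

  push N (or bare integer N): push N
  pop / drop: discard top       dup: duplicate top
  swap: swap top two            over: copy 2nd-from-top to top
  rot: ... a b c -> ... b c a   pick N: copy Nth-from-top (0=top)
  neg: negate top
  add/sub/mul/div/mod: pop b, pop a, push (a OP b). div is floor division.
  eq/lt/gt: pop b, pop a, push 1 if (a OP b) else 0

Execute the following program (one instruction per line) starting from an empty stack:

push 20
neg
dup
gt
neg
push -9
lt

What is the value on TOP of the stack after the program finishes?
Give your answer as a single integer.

Answer: 0

Derivation:
After 'push 20': [20]
After 'neg': [-20]
After 'dup': [-20, -20]
After 'gt': [0]
After 'neg': [0]
After 'push -9': [0, -9]
After 'lt': [0]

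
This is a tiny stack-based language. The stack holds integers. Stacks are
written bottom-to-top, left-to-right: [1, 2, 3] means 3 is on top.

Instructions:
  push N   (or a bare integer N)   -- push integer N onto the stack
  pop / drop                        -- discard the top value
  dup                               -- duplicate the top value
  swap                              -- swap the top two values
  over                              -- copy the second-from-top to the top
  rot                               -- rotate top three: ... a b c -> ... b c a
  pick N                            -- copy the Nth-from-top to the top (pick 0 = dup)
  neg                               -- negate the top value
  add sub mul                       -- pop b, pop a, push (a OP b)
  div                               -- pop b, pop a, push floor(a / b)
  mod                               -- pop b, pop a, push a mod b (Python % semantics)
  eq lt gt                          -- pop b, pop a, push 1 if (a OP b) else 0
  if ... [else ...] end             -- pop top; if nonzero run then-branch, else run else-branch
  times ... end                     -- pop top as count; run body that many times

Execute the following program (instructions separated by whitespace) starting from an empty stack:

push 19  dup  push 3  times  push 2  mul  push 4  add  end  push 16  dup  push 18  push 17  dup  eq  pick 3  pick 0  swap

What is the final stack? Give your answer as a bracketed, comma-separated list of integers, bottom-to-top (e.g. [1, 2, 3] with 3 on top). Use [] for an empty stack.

After 'push 19': [19]
After 'dup': [19, 19]
After 'push 3': [19, 19, 3]
After 'times': [19, 19]
After 'push 2': [19, 19, 2]
After 'mul': [19, 38]
After 'push 4': [19, 38, 4]
After 'add': [19, 42]
After 'push 2': [19, 42, 2]
After 'mul': [19, 84]
After 'push 4': [19, 84, 4]
After 'add': [19, 88]
After 'push 2': [19, 88, 2]
After 'mul': [19, 176]
After 'push 4': [19, 176, 4]
After 'add': [19, 180]
After 'push 16': [19, 180, 16]
After 'dup': [19, 180, 16, 16]
After 'push 18': [19, 180, 16, 16, 18]
After 'push 17': [19, 180, 16, 16, 18, 17]
After 'dup': [19, 180, 16, 16, 18, 17, 17]
After 'eq': [19, 180, 16, 16, 18, 1]
After 'pick 3': [19, 180, 16, 16, 18, 1, 16]
After 'pick 0': [19, 180, 16, 16, 18, 1, 16, 16]
After 'swap': [19, 180, 16, 16, 18, 1, 16, 16]

Answer: [19, 180, 16, 16, 18, 1, 16, 16]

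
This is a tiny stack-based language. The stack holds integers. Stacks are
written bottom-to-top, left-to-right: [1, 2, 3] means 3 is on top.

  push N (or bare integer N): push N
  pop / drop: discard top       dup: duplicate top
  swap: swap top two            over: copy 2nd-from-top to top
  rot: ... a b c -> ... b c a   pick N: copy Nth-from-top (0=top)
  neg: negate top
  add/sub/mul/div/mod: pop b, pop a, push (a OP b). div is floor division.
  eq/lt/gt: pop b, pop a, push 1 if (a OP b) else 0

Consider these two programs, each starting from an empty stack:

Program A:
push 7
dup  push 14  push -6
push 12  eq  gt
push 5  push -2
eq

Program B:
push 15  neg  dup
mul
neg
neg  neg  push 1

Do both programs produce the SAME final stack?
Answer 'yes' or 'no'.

Answer: no

Derivation:
Program A trace:
  After 'push 7': [7]
  After 'dup': [7, 7]
  After 'push 14': [7, 7, 14]
  After 'push -6': [7, 7, 14, -6]
  After 'push 12': [7, 7, 14, -6, 12]
  After 'eq': [7, 7, 14, 0]
  After 'gt': [7, 7, 1]
  After 'push 5': [7, 7, 1, 5]
  After 'push -2': [7, 7, 1, 5, -2]
  After 'eq': [7, 7, 1, 0]
Program A final stack: [7, 7, 1, 0]

Program B trace:
  After 'push 15': [15]
  After 'neg': [-15]
  After 'dup': [-15, -15]
  After 'mul': [225]
  After 'neg': [-225]
  After 'neg': [225]
  After 'neg': [-225]
  After 'push 1': [-225, 1]
Program B final stack: [-225, 1]
Same: no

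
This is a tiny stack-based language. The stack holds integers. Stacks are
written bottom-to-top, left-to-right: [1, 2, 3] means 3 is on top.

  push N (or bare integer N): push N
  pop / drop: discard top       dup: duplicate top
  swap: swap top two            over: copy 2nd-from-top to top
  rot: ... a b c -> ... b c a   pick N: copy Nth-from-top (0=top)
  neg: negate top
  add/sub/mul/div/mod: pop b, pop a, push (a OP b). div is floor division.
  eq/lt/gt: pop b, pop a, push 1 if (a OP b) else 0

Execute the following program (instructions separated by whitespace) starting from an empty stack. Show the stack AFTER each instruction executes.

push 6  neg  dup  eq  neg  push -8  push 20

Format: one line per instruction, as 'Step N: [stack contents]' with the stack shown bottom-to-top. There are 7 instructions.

Step 1: [6]
Step 2: [-6]
Step 3: [-6, -6]
Step 4: [1]
Step 5: [-1]
Step 6: [-1, -8]
Step 7: [-1, -8, 20]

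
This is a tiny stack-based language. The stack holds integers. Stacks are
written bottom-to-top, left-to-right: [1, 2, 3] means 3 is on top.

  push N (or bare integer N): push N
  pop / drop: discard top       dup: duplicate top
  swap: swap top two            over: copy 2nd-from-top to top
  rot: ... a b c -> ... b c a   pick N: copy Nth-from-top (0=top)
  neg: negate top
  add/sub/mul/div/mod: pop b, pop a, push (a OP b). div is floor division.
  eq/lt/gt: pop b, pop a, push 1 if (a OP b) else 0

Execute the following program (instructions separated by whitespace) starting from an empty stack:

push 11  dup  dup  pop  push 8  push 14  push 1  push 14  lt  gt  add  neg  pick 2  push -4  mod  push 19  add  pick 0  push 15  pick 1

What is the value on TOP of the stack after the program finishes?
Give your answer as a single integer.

After 'push 11': [11]
After 'dup': [11, 11]
After 'dup': [11, 11, 11]
After 'pop': [11, 11]
After 'push 8': [11, 11, 8]
After 'push 14': [11, 11, 8, 14]
After 'push 1': [11, 11, 8, 14, 1]
After 'push 14': [11, 11, 8, 14, 1, 14]
After 'lt': [11, 11, 8, 14, 1]
After 'gt': [11, 11, 8, 1]
After 'add': [11, 11, 9]
After 'neg': [11, 11, -9]
After 'pick 2': [11, 11, -9, 11]
After 'push -4': [11, 11, -9, 11, -4]
After 'mod': [11, 11, -9, -1]
After 'push 19': [11, 11, -9, -1, 19]
After 'add': [11, 11, -9, 18]
After 'pick 0': [11, 11, -9, 18, 18]
After 'push 15': [11, 11, -9, 18, 18, 15]
After 'pick 1': [11, 11, -9, 18, 18, 15, 18]

Answer: 18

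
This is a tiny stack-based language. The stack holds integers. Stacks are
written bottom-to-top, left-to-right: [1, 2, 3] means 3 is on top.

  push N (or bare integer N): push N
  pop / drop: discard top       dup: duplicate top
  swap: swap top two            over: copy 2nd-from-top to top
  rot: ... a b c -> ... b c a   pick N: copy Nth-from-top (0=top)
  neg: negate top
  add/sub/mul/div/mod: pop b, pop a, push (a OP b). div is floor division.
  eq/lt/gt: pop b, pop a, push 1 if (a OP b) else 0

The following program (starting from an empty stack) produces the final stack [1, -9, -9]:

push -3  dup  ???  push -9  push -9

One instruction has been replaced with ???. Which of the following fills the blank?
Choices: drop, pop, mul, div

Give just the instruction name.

Answer: div

Derivation:
Stack before ???: [-3, -3]
Stack after ???:  [1]
Checking each choice:
  drop: produces [-3, -9, -9]
  pop: produces [-3, -9, -9]
  mul: produces [9, -9, -9]
  div: MATCH


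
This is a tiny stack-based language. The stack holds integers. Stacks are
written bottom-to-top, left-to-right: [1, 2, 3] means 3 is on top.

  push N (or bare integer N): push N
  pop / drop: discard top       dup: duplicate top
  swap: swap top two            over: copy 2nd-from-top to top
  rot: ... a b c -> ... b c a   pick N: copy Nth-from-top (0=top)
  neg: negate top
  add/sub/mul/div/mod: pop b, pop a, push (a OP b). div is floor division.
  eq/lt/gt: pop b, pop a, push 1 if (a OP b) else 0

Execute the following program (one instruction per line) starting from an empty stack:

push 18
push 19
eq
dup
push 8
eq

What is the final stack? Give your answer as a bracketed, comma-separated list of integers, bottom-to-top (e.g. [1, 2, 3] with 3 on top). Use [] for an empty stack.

After 'push 18': [18]
After 'push 19': [18, 19]
After 'eq': [0]
After 'dup': [0, 0]
After 'push 8': [0, 0, 8]
After 'eq': [0, 0]

Answer: [0, 0]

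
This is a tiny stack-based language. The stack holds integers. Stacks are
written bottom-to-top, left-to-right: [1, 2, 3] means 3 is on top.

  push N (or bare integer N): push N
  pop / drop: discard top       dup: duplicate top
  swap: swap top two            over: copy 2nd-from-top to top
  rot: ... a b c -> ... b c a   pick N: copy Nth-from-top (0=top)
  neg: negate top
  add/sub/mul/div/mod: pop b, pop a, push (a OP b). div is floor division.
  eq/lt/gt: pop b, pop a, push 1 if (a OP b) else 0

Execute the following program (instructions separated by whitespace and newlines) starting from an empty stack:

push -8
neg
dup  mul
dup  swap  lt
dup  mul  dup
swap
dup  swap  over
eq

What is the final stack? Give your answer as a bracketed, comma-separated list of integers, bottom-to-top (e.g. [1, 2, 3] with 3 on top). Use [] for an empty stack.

After 'push -8': [-8]
After 'neg': [8]
After 'dup': [8, 8]
After 'mul': [64]
After 'dup': [64, 64]
After 'swap': [64, 64]
After 'lt': [0]
After 'dup': [0, 0]
After 'mul': [0]
After 'dup': [0, 0]
After 'swap': [0, 0]
After 'dup': [0, 0, 0]
After 'swap': [0, 0, 0]
After 'over': [0, 0, 0, 0]
After 'eq': [0, 0, 1]

Answer: [0, 0, 1]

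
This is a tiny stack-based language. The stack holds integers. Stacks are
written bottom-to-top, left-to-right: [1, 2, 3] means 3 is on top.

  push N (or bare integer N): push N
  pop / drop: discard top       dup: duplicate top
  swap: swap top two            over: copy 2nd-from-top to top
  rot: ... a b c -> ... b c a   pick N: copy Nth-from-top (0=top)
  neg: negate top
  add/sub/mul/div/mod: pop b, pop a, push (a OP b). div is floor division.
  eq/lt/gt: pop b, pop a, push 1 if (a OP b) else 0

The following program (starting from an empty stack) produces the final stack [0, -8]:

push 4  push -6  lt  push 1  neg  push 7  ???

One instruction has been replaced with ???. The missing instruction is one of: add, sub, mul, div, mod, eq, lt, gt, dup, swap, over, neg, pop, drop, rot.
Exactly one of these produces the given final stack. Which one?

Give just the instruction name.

Answer: sub

Derivation:
Stack before ???: [0, -1, 7]
Stack after ???:  [0, -8]
The instruction that transforms [0, -1, 7] -> [0, -8] is: sub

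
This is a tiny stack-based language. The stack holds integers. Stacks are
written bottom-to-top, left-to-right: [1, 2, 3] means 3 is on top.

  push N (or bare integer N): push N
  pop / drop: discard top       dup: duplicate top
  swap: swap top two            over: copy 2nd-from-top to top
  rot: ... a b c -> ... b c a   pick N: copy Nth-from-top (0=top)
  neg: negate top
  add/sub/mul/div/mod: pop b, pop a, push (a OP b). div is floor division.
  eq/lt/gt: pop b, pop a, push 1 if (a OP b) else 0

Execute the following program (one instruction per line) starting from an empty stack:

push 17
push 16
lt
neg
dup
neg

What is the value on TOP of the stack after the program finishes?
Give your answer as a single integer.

After 'push 17': [17]
After 'push 16': [17, 16]
After 'lt': [0]
After 'neg': [0]
After 'dup': [0, 0]
After 'neg': [0, 0]

Answer: 0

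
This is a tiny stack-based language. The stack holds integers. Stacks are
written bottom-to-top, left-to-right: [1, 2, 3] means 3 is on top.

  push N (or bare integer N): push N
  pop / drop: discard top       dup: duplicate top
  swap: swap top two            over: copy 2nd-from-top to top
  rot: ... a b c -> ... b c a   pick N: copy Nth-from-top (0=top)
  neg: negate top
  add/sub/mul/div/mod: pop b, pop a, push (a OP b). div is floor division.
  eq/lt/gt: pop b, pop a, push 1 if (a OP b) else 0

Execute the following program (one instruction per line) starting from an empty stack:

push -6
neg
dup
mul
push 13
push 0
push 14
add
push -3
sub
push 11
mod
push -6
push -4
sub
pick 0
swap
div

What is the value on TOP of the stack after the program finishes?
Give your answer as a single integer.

Answer: 1

Derivation:
After 'push -6': [-6]
After 'neg': [6]
After 'dup': [6, 6]
After 'mul': [36]
After 'push 13': [36, 13]
After 'push 0': [36, 13, 0]
After 'push 14': [36, 13, 0, 14]
After 'add': [36, 13, 14]
After 'push -3': [36, 13, 14, -3]
After 'sub': [36, 13, 17]
After 'push 11': [36, 13, 17, 11]
After 'mod': [36, 13, 6]
After 'push -6': [36, 13, 6, -6]
After 'push -4': [36, 13, 6, -6, -4]
After 'sub': [36, 13, 6, -2]
After 'pick 0': [36, 13, 6, -2, -2]
After 'swap': [36, 13, 6, -2, -2]
After 'div': [36, 13, 6, 1]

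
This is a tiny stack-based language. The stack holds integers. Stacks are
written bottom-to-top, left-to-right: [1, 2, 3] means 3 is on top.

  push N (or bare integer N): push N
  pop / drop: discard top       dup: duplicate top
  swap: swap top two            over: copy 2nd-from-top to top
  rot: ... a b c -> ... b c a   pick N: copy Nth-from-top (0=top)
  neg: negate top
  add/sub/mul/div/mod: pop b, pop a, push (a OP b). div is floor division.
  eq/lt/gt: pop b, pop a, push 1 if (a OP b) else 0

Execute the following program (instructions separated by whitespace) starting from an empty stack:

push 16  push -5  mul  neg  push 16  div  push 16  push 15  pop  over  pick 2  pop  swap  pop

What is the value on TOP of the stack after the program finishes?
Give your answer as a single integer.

Answer: 5

Derivation:
After 'push 16': [16]
After 'push -5': [16, -5]
After 'mul': [-80]
After 'neg': [80]
After 'push 16': [80, 16]
After 'div': [5]
After 'push 16': [5, 16]
After 'push 15': [5, 16, 15]
After 'pop': [5, 16]
After 'over': [5, 16, 5]
After 'pick 2': [5, 16, 5, 5]
After 'pop': [5, 16, 5]
After 'swap': [5, 5, 16]
After 'pop': [5, 5]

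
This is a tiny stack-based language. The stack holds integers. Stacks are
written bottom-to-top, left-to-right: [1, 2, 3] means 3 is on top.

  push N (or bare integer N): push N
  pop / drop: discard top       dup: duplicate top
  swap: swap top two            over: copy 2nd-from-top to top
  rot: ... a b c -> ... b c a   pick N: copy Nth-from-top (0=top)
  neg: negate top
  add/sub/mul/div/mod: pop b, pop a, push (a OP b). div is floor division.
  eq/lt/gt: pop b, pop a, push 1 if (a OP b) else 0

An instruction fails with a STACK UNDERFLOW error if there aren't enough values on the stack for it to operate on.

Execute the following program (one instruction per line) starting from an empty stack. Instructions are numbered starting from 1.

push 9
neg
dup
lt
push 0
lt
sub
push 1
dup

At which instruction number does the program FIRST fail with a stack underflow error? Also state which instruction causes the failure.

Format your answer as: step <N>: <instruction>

Answer: step 7: sub

Derivation:
Step 1 ('push 9'): stack = [9], depth = 1
Step 2 ('neg'): stack = [-9], depth = 1
Step 3 ('dup'): stack = [-9, -9], depth = 2
Step 4 ('lt'): stack = [0], depth = 1
Step 5 ('push 0'): stack = [0, 0], depth = 2
Step 6 ('lt'): stack = [0], depth = 1
Step 7 ('sub'): needs 2 value(s) but depth is 1 — STACK UNDERFLOW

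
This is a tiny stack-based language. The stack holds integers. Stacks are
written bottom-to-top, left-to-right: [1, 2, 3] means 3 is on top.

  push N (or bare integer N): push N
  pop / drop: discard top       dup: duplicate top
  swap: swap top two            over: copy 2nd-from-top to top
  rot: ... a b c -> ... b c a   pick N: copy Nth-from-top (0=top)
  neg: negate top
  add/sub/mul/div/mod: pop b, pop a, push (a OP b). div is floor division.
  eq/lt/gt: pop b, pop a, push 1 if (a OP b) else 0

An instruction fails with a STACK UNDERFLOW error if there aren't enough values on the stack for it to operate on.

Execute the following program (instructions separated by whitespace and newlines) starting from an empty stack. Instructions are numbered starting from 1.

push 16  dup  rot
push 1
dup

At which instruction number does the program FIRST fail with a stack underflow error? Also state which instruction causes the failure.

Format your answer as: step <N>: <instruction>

Step 1 ('push 16'): stack = [16], depth = 1
Step 2 ('dup'): stack = [16, 16], depth = 2
Step 3 ('rot'): needs 3 value(s) but depth is 2 — STACK UNDERFLOW

Answer: step 3: rot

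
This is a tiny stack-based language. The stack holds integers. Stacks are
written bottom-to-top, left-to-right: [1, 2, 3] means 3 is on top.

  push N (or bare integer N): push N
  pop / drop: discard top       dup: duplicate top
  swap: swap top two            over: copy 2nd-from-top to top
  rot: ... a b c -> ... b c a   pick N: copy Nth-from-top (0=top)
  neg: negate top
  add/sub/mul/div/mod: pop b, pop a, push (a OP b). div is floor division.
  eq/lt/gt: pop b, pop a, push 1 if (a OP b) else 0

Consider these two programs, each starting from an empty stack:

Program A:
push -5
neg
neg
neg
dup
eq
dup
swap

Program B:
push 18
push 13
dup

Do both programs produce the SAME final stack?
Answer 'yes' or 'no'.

Program A trace:
  After 'push -5': [-5]
  After 'neg': [5]
  After 'neg': [-5]
  After 'neg': [5]
  After 'dup': [5, 5]
  After 'eq': [1]
  After 'dup': [1, 1]
  After 'swap': [1, 1]
Program A final stack: [1, 1]

Program B trace:
  After 'push 18': [18]
  After 'push 13': [18, 13]
  After 'dup': [18, 13, 13]
Program B final stack: [18, 13, 13]
Same: no

Answer: no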